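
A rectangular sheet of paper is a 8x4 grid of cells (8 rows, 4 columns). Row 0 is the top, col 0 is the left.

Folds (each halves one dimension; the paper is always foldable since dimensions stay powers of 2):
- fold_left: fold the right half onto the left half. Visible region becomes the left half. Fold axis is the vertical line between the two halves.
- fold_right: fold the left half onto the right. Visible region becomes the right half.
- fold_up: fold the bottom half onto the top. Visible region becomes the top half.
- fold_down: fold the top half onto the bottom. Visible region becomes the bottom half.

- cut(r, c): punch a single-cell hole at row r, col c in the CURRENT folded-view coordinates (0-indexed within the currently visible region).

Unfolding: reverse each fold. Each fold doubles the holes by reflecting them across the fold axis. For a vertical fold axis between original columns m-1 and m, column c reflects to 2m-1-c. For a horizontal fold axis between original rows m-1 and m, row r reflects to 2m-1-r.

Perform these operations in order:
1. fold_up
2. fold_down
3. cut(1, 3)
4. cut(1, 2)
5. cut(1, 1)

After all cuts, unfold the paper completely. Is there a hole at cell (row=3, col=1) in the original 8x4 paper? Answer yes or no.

Answer: yes

Derivation:
Op 1 fold_up: fold axis h@4; visible region now rows[0,4) x cols[0,4) = 4x4
Op 2 fold_down: fold axis h@2; visible region now rows[2,4) x cols[0,4) = 2x4
Op 3 cut(1, 3): punch at orig (3,3); cuts so far [(3, 3)]; region rows[2,4) x cols[0,4) = 2x4
Op 4 cut(1, 2): punch at orig (3,2); cuts so far [(3, 2), (3, 3)]; region rows[2,4) x cols[0,4) = 2x4
Op 5 cut(1, 1): punch at orig (3,1); cuts so far [(3, 1), (3, 2), (3, 3)]; region rows[2,4) x cols[0,4) = 2x4
Unfold 1 (reflect across h@2): 6 holes -> [(0, 1), (0, 2), (0, 3), (3, 1), (3, 2), (3, 3)]
Unfold 2 (reflect across h@4): 12 holes -> [(0, 1), (0, 2), (0, 3), (3, 1), (3, 2), (3, 3), (4, 1), (4, 2), (4, 3), (7, 1), (7, 2), (7, 3)]
Holes: [(0, 1), (0, 2), (0, 3), (3, 1), (3, 2), (3, 3), (4, 1), (4, 2), (4, 3), (7, 1), (7, 2), (7, 3)]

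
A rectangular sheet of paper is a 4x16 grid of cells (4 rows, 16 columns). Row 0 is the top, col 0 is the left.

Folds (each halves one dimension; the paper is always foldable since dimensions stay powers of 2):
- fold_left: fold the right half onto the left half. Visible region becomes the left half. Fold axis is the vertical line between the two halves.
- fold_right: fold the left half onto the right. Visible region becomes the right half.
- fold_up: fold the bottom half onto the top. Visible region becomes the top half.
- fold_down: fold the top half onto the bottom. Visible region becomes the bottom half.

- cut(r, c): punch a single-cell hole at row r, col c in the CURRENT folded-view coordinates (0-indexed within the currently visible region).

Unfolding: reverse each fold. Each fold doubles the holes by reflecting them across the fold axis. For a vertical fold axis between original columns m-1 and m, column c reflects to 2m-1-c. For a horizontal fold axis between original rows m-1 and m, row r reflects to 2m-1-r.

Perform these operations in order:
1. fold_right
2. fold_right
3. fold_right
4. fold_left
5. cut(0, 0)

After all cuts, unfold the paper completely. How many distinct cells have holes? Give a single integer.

Op 1 fold_right: fold axis v@8; visible region now rows[0,4) x cols[8,16) = 4x8
Op 2 fold_right: fold axis v@12; visible region now rows[0,4) x cols[12,16) = 4x4
Op 3 fold_right: fold axis v@14; visible region now rows[0,4) x cols[14,16) = 4x2
Op 4 fold_left: fold axis v@15; visible region now rows[0,4) x cols[14,15) = 4x1
Op 5 cut(0, 0): punch at orig (0,14); cuts so far [(0, 14)]; region rows[0,4) x cols[14,15) = 4x1
Unfold 1 (reflect across v@15): 2 holes -> [(0, 14), (0, 15)]
Unfold 2 (reflect across v@14): 4 holes -> [(0, 12), (0, 13), (0, 14), (0, 15)]
Unfold 3 (reflect across v@12): 8 holes -> [(0, 8), (0, 9), (0, 10), (0, 11), (0, 12), (0, 13), (0, 14), (0, 15)]
Unfold 4 (reflect across v@8): 16 holes -> [(0, 0), (0, 1), (0, 2), (0, 3), (0, 4), (0, 5), (0, 6), (0, 7), (0, 8), (0, 9), (0, 10), (0, 11), (0, 12), (0, 13), (0, 14), (0, 15)]

Answer: 16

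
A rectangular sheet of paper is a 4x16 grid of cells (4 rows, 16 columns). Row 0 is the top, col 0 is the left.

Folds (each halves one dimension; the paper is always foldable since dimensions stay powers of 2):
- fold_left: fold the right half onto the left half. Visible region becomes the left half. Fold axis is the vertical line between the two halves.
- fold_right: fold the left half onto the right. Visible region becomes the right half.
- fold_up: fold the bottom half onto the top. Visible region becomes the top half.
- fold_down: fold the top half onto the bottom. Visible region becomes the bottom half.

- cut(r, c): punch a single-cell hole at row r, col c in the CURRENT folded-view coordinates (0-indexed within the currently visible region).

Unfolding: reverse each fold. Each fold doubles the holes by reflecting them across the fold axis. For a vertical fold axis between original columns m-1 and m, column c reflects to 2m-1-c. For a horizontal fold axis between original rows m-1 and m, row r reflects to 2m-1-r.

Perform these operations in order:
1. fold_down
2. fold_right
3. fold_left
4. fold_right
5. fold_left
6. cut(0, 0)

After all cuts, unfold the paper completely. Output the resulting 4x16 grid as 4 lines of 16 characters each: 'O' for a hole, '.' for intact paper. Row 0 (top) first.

Answer: ................
OOOOOOOOOOOOOOOO
OOOOOOOOOOOOOOOO
................

Derivation:
Op 1 fold_down: fold axis h@2; visible region now rows[2,4) x cols[0,16) = 2x16
Op 2 fold_right: fold axis v@8; visible region now rows[2,4) x cols[8,16) = 2x8
Op 3 fold_left: fold axis v@12; visible region now rows[2,4) x cols[8,12) = 2x4
Op 4 fold_right: fold axis v@10; visible region now rows[2,4) x cols[10,12) = 2x2
Op 5 fold_left: fold axis v@11; visible region now rows[2,4) x cols[10,11) = 2x1
Op 6 cut(0, 0): punch at orig (2,10); cuts so far [(2, 10)]; region rows[2,4) x cols[10,11) = 2x1
Unfold 1 (reflect across v@11): 2 holes -> [(2, 10), (2, 11)]
Unfold 2 (reflect across v@10): 4 holes -> [(2, 8), (2, 9), (2, 10), (2, 11)]
Unfold 3 (reflect across v@12): 8 holes -> [(2, 8), (2, 9), (2, 10), (2, 11), (2, 12), (2, 13), (2, 14), (2, 15)]
Unfold 4 (reflect across v@8): 16 holes -> [(2, 0), (2, 1), (2, 2), (2, 3), (2, 4), (2, 5), (2, 6), (2, 7), (2, 8), (2, 9), (2, 10), (2, 11), (2, 12), (2, 13), (2, 14), (2, 15)]
Unfold 5 (reflect across h@2): 32 holes -> [(1, 0), (1, 1), (1, 2), (1, 3), (1, 4), (1, 5), (1, 6), (1, 7), (1, 8), (1, 9), (1, 10), (1, 11), (1, 12), (1, 13), (1, 14), (1, 15), (2, 0), (2, 1), (2, 2), (2, 3), (2, 4), (2, 5), (2, 6), (2, 7), (2, 8), (2, 9), (2, 10), (2, 11), (2, 12), (2, 13), (2, 14), (2, 15)]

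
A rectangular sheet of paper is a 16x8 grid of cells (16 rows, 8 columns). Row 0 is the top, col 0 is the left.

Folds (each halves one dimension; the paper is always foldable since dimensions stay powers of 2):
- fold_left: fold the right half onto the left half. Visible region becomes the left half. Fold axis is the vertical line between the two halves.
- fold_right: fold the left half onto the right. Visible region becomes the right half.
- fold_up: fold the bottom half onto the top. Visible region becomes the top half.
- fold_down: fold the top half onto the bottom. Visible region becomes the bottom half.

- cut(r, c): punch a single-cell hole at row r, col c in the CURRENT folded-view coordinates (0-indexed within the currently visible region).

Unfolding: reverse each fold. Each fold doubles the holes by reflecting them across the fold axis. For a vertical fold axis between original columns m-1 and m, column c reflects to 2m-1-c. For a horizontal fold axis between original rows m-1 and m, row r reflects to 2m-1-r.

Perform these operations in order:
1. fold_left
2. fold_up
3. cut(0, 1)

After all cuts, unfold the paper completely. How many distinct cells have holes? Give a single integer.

Op 1 fold_left: fold axis v@4; visible region now rows[0,16) x cols[0,4) = 16x4
Op 2 fold_up: fold axis h@8; visible region now rows[0,8) x cols[0,4) = 8x4
Op 3 cut(0, 1): punch at orig (0,1); cuts so far [(0, 1)]; region rows[0,8) x cols[0,4) = 8x4
Unfold 1 (reflect across h@8): 2 holes -> [(0, 1), (15, 1)]
Unfold 2 (reflect across v@4): 4 holes -> [(0, 1), (0, 6), (15, 1), (15, 6)]

Answer: 4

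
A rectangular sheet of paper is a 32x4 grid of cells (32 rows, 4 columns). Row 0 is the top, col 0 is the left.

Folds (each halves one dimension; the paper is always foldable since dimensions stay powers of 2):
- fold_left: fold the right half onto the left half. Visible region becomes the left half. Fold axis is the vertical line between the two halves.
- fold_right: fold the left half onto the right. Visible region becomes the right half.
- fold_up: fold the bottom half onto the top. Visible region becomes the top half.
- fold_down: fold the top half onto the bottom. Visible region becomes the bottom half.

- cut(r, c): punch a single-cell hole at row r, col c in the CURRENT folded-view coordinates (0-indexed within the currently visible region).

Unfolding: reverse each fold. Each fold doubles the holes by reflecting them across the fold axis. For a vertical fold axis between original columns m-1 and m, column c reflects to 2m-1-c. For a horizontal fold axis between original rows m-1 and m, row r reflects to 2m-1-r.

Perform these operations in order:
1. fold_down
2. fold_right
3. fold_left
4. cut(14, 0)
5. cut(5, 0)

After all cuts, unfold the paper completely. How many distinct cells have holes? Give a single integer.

Op 1 fold_down: fold axis h@16; visible region now rows[16,32) x cols[0,4) = 16x4
Op 2 fold_right: fold axis v@2; visible region now rows[16,32) x cols[2,4) = 16x2
Op 3 fold_left: fold axis v@3; visible region now rows[16,32) x cols[2,3) = 16x1
Op 4 cut(14, 0): punch at orig (30,2); cuts so far [(30, 2)]; region rows[16,32) x cols[2,3) = 16x1
Op 5 cut(5, 0): punch at orig (21,2); cuts so far [(21, 2), (30, 2)]; region rows[16,32) x cols[2,3) = 16x1
Unfold 1 (reflect across v@3): 4 holes -> [(21, 2), (21, 3), (30, 2), (30, 3)]
Unfold 2 (reflect across v@2): 8 holes -> [(21, 0), (21, 1), (21, 2), (21, 3), (30, 0), (30, 1), (30, 2), (30, 3)]
Unfold 3 (reflect across h@16): 16 holes -> [(1, 0), (1, 1), (1, 2), (1, 3), (10, 0), (10, 1), (10, 2), (10, 3), (21, 0), (21, 1), (21, 2), (21, 3), (30, 0), (30, 1), (30, 2), (30, 3)]

Answer: 16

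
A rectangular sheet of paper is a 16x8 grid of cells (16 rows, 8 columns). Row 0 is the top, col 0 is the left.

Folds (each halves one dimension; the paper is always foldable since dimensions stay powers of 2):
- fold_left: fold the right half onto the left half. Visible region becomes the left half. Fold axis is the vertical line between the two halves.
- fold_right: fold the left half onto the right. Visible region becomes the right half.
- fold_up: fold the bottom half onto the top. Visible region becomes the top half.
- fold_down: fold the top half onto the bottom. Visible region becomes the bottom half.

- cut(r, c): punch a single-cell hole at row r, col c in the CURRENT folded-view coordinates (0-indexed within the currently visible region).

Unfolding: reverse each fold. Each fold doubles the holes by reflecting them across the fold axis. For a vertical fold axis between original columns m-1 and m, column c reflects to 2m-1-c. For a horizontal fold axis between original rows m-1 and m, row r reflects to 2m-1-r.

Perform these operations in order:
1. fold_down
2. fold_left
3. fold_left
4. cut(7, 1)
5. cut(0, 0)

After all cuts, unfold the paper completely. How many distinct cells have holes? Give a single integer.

Answer: 16

Derivation:
Op 1 fold_down: fold axis h@8; visible region now rows[8,16) x cols[0,8) = 8x8
Op 2 fold_left: fold axis v@4; visible region now rows[8,16) x cols[0,4) = 8x4
Op 3 fold_left: fold axis v@2; visible region now rows[8,16) x cols[0,2) = 8x2
Op 4 cut(7, 1): punch at orig (15,1); cuts so far [(15, 1)]; region rows[8,16) x cols[0,2) = 8x2
Op 5 cut(0, 0): punch at orig (8,0); cuts so far [(8, 0), (15, 1)]; region rows[8,16) x cols[0,2) = 8x2
Unfold 1 (reflect across v@2): 4 holes -> [(8, 0), (8, 3), (15, 1), (15, 2)]
Unfold 2 (reflect across v@4): 8 holes -> [(8, 0), (8, 3), (8, 4), (8, 7), (15, 1), (15, 2), (15, 5), (15, 6)]
Unfold 3 (reflect across h@8): 16 holes -> [(0, 1), (0, 2), (0, 5), (0, 6), (7, 0), (7, 3), (7, 4), (7, 7), (8, 0), (8, 3), (8, 4), (8, 7), (15, 1), (15, 2), (15, 5), (15, 6)]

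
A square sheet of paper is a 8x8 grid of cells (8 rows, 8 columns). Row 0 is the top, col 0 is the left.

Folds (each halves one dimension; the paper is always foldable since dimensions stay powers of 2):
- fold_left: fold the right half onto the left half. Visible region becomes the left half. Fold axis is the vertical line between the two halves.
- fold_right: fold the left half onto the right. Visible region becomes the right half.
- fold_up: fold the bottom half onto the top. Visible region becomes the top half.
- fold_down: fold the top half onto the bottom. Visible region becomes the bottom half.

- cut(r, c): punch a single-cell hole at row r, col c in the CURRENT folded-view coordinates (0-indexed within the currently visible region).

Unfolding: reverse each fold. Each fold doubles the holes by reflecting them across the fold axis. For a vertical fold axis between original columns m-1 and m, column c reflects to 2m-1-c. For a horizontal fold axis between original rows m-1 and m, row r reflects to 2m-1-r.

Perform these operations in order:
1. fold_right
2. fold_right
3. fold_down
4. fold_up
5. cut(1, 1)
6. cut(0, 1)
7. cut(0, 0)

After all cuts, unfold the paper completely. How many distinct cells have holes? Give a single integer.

Answer: 48

Derivation:
Op 1 fold_right: fold axis v@4; visible region now rows[0,8) x cols[4,8) = 8x4
Op 2 fold_right: fold axis v@6; visible region now rows[0,8) x cols[6,8) = 8x2
Op 3 fold_down: fold axis h@4; visible region now rows[4,8) x cols[6,8) = 4x2
Op 4 fold_up: fold axis h@6; visible region now rows[4,6) x cols[6,8) = 2x2
Op 5 cut(1, 1): punch at orig (5,7); cuts so far [(5, 7)]; region rows[4,6) x cols[6,8) = 2x2
Op 6 cut(0, 1): punch at orig (4,7); cuts so far [(4, 7), (5, 7)]; region rows[4,6) x cols[6,8) = 2x2
Op 7 cut(0, 0): punch at orig (4,6); cuts so far [(4, 6), (4, 7), (5, 7)]; region rows[4,6) x cols[6,8) = 2x2
Unfold 1 (reflect across h@6): 6 holes -> [(4, 6), (4, 7), (5, 7), (6, 7), (7, 6), (7, 7)]
Unfold 2 (reflect across h@4): 12 holes -> [(0, 6), (0, 7), (1, 7), (2, 7), (3, 6), (3, 7), (4, 6), (4, 7), (5, 7), (6, 7), (7, 6), (7, 7)]
Unfold 3 (reflect across v@6): 24 holes -> [(0, 4), (0, 5), (0, 6), (0, 7), (1, 4), (1, 7), (2, 4), (2, 7), (3, 4), (3, 5), (3, 6), (3, 7), (4, 4), (4, 5), (4, 6), (4, 7), (5, 4), (5, 7), (6, 4), (6, 7), (7, 4), (7, 5), (7, 6), (7, 7)]
Unfold 4 (reflect across v@4): 48 holes -> [(0, 0), (0, 1), (0, 2), (0, 3), (0, 4), (0, 5), (0, 6), (0, 7), (1, 0), (1, 3), (1, 4), (1, 7), (2, 0), (2, 3), (2, 4), (2, 7), (3, 0), (3, 1), (3, 2), (3, 3), (3, 4), (3, 5), (3, 6), (3, 7), (4, 0), (4, 1), (4, 2), (4, 3), (4, 4), (4, 5), (4, 6), (4, 7), (5, 0), (5, 3), (5, 4), (5, 7), (6, 0), (6, 3), (6, 4), (6, 7), (7, 0), (7, 1), (7, 2), (7, 3), (7, 4), (7, 5), (7, 6), (7, 7)]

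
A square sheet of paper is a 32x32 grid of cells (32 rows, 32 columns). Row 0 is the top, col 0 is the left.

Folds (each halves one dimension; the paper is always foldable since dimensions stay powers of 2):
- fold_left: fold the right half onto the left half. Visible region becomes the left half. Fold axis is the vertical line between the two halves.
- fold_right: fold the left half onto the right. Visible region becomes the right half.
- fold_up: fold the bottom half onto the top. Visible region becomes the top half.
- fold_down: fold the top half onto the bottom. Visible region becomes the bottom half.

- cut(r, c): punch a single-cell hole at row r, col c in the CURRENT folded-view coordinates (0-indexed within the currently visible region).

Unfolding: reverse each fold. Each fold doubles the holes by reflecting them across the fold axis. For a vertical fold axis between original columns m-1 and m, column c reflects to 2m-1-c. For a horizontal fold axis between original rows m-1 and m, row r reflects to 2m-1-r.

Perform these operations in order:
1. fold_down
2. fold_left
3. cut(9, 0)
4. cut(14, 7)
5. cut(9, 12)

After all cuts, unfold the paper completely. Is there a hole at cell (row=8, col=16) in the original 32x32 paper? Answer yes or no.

Op 1 fold_down: fold axis h@16; visible region now rows[16,32) x cols[0,32) = 16x32
Op 2 fold_left: fold axis v@16; visible region now rows[16,32) x cols[0,16) = 16x16
Op 3 cut(9, 0): punch at orig (25,0); cuts so far [(25, 0)]; region rows[16,32) x cols[0,16) = 16x16
Op 4 cut(14, 7): punch at orig (30,7); cuts so far [(25, 0), (30, 7)]; region rows[16,32) x cols[0,16) = 16x16
Op 5 cut(9, 12): punch at orig (25,12); cuts so far [(25, 0), (25, 12), (30, 7)]; region rows[16,32) x cols[0,16) = 16x16
Unfold 1 (reflect across v@16): 6 holes -> [(25, 0), (25, 12), (25, 19), (25, 31), (30, 7), (30, 24)]
Unfold 2 (reflect across h@16): 12 holes -> [(1, 7), (1, 24), (6, 0), (6, 12), (6, 19), (6, 31), (25, 0), (25, 12), (25, 19), (25, 31), (30, 7), (30, 24)]
Holes: [(1, 7), (1, 24), (6, 0), (6, 12), (6, 19), (6, 31), (25, 0), (25, 12), (25, 19), (25, 31), (30, 7), (30, 24)]

Answer: no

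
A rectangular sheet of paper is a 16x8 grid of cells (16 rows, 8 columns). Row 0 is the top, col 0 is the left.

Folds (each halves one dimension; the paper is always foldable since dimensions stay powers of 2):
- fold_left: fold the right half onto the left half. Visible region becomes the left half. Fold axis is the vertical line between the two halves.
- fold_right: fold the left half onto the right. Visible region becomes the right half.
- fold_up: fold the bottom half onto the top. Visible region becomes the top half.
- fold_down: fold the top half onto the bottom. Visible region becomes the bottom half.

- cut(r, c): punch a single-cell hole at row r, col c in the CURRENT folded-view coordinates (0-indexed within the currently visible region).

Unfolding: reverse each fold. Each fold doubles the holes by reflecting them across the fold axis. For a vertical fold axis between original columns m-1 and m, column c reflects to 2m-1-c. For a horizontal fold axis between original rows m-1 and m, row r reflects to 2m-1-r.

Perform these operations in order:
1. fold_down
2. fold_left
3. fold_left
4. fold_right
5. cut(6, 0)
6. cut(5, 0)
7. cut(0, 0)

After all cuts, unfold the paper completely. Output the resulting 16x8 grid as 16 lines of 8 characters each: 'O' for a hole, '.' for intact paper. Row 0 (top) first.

Answer: ........
OOOOOOOO
OOOOOOOO
........
........
........
........
OOOOOOOO
OOOOOOOO
........
........
........
........
OOOOOOOO
OOOOOOOO
........

Derivation:
Op 1 fold_down: fold axis h@8; visible region now rows[8,16) x cols[0,8) = 8x8
Op 2 fold_left: fold axis v@4; visible region now rows[8,16) x cols[0,4) = 8x4
Op 3 fold_left: fold axis v@2; visible region now rows[8,16) x cols[0,2) = 8x2
Op 4 fold_right: fold axis v@1; visible region now rows[8,16) x cols[1,2) = 8x1
Op 5 cut(6, 0): punch at orig (14,1); cuts so far [(14, 1)]; region rows[8,16) x cols[1,2) = 8x1
Op 6 cut(5, 0): punch at orig (13,1); cuts so far [(13, 1), (14, 1)]; region rows[8,16) x cols[1,2) = 8x1
Op 7 cut(0, 0): punch at orig (8,1); cuts so far [(8, 1), (13, 1), (14, 1)]; region rows[8,16) x cols[1,2) = 8x1
Unfold 1 (reflect across v@1): 6 holes -> [(8, 0), (8, 1), (13, 0), (13, 1), (14, 0), (14, 1)]
Unfold 2 (reflect across v@2): 12 holes -> [(8, 0), (8, 1), (8, 2), (8, 3), (13, 0), (13, 1), (13, 2), (13, 3), (14, 0), (14, 1), (14, 2), (14, 3)]
Unfold 3 (reflect across v@4): 24 holes -> [(8, 0), (8, 1), (8, 2), (8, 3), (8, 4), (8, 5), (8, 6), (8, 7), (13, 0), (13, 1), (13, 2), (13, 3), (13, 4), (13, 5), (13, 6), (13, 7), (14, 0), (14, 1), (14, 2), (14, 3), (14, 4), (14, 5), (14, 6), (14, 7)]
Unfold 4 (reflect across h@8): 48 holes -> [(1, 0), (1, 1), (1, 2), (1, 3), (1, 4), (1, 5), (1, 6), (1, 7), (2, 0), (2, 1), (2, 2), (2, 3), (2, 4), (2, 5), (2, 6), (2, 7), (7, 0), (7, 1), (7, 2), (7, 3), (7, 4), (7, 5), (7, 6), (7, 7), (8, 0), (8, 1), (8, 2), (8, 3), (8, 4), (8, 5), (8, 6), (8, 7), (13, 0), (13, 1), (13, 2), (13, 3), (13, 4), (13, 5), (13, 6), (13, 7), (14, 0), (14, 1), (14, 2), (14, 3), (14, 4), (14, 5), (14, 6), (14, 7)]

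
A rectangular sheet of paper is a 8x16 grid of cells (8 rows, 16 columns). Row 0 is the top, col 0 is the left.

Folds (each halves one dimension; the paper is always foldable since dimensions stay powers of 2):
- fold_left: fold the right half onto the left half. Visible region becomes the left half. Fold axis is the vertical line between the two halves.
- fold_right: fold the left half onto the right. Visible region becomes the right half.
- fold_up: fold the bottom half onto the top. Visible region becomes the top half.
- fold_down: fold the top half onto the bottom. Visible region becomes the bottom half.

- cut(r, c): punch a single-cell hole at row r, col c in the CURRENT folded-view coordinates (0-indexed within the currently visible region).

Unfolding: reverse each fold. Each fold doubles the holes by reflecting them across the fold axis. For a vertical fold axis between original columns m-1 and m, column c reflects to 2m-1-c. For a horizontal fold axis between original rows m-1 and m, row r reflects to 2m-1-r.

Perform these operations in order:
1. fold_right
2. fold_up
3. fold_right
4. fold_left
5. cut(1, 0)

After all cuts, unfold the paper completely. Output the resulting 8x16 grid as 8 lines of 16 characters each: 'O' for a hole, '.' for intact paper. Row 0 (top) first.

Answer: ................
O..OO..OO..OO..O
................
................
................
................
O..OO..OO..OO..O
................

Derivation:
Op 1 fold_right: fold axis v@8; visible region now rows[0,8) x cols[8,16) = 8x8
Op 2 fold_up: fold axis h@4; visible region now rows[0,4) x cols[8,16) = 4x8
Op 3 fold_right: fold axis v@12; visible region now rows[0,4) x cols[12,16) = 4x4
Op 4 fold_left: fold axis v@14; visible region now rows[0,4) x cols[12,14) = 4x2
Op 5 cut(1, 0): punch at orig (1,12); cuts so far [(1, 12)]; region rows[0,4) x cols[12,14) = 4x2
Unfold 1 (reflect across v@14): 2 holes -> [(1, 12), (1, 15)]
Unfold 2 (reflect across v@12): 4 holes -> [(1, 8), (1, 11), (1, 12), (1, 15)]
Unfold 3 (reflect across h@4): 8 holes -> [(1, 8), (1, 11), (1, 12), (1, 15), (6, 8), (6, 11), (6, 12), (6, 15)]
Unfold 4 (reflect across v@8): 16 holes -> [(1, 0), (1, 3), (1, 4), (1, 7), (1, 8), (1, 11), (1, 12), (1, 15), (6, 0), (6, 3), (6, 4), (6, 7), (6, 8), (6, 11), (6, 12), (6, 15)]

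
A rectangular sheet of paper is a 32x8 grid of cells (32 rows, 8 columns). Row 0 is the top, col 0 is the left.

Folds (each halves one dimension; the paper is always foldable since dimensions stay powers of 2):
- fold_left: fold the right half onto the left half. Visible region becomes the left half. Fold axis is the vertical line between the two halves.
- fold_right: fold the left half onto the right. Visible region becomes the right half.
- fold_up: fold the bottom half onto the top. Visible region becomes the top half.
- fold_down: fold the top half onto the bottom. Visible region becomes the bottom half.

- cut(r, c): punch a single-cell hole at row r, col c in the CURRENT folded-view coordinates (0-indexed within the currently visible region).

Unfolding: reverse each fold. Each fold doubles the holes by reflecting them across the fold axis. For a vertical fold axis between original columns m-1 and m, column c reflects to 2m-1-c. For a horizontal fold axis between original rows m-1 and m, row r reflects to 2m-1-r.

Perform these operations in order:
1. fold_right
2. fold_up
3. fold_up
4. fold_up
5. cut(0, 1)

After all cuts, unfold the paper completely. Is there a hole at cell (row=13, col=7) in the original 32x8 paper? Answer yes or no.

Op 1 fold_right: fold axis v@4; visible region now rows[0,32) x cols[4,8) = 32x4
Op 2 fold_up: fold axis h@16; visible region now rows[0,16) x cols[4,8) = 16x4
Op 3 fold_up: fold axis h@8; visible region now rows[0,8) x cols[4,8) = 8x4
Op 4 fold_up: fold axis h@4; visible region now rows[0,4) x cols[4,8) = 4x4
Op 5 cut(0, 1): punch at orig (0,5); cuts so far [(0, 5)]; region rows[0,4) x cols[4,8) = 4x4
Unfold 1 (reflect across h@4): 2 holes -> [(0, 5), (7, 5)]
Unfold 2 (reflect across h@8): 4 holes -> [(0, 5), (7, 5), (8, 5), (15, 5)]
Unfold 3 (reflect across h@16): 8 holes -> [(0, 5), (7, 5), (8, 5), (15, 5), (16, 5), (23, 5), (24, 5), (31, 5)]
Unfold 4 (reflect across v@4): 16 holes -> [(0, 2), (0, 5), (7, 2), (7, 5), (8, 2), (8, 5), (15, 2), (15, 5), (16, 2), (16, 5), (23, 2), (23, 5), (24, 2), (24, 5), (31, 2), (31, 5)]
Holes: [(0, 2), (0, 5), (7, 2), (7, 5), (8, 2), (8, 5), (15, 2), (15, 5), (16, 2), (16, 5), (23, 2), (23, 5), (24, 2), (24, 5), (31, 2), (31, 5)]

Answer: no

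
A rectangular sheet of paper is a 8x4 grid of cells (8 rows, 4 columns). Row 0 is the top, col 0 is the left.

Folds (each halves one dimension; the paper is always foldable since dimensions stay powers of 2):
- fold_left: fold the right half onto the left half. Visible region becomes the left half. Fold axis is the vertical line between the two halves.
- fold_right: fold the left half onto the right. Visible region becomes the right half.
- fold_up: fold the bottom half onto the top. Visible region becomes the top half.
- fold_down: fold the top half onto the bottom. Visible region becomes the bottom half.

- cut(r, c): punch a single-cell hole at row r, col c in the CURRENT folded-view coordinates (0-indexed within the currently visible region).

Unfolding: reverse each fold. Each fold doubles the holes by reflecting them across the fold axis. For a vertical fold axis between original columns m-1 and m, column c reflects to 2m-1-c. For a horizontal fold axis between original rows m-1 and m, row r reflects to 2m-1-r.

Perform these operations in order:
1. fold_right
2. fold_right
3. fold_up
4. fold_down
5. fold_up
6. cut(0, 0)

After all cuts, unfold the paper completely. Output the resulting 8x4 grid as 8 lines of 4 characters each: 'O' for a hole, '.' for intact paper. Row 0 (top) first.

Answer: OOOO
OOOO
OOOO
OOOO
OOOO
OOOO
OOOO
OOOO

Derivation:
Op 1 fold_right: fold axis v@2; visible region now rows[0,8) x cols[2,4) = 8x2
Op 2 fold_right: fold axis v@3; visible region now rows[0,8) x cols[3,4) = 8x1
Op 3 fold_up: fold axis h@4; visible region now rows[0,4) x cols[3,4) = 4x1
Op 4 fold_down: fold axis h@2; visible region now rows[2,4) x cols[3,4) = 2x1
Op 5 fold_up: fold axis h@3; visible region now rows[2,3) x cols[3,4) = 1x1
Op 6 cut(0, 0): punch at orig (2,3); cuts so far [(2, 3)]; region rows[2,3) x cols[3,4) = 1x1
Unfold 1 (reflect across h@3): 2 holes -> [(2, 3), (3, 3)]
Unfold 2 (reflect across h@2): 4 holes -> [(0, 3), (1, 3), (2, 3), (3, 3)]
Unfold 3 (reflect across h@4): 8 holes -> [(0, 3), (1, 3), (2, 3), (3, 3), (4, 3), (5, 3), (6, 3), (7, 3)]
Unfold 4 (reflect across v@3): 16 holes -> [(0, 2), (0, 3), (1, 2), (1, 3), (2, 2), (2, 3), (3, 2), (3, 3), (4, 2), (4, 3), (5, 2), (5, 3), (6, 2), (6, 3), (7, 2), (7, 3)]
Unfold 5 (reflect across v@2): 32 holes -> [(0, 0), (0, 1), (0, 2), (0, 3), (1, 0), (1, 1), (1, 2), (1, 3), (2, 0), (2, 1), (2, 2), (2, 3), (3, 0), (3, 1), (3, 2), (3, 3), (4, 0), (4, 1), (4, 2), (4, 3), (5, 0), (5, 1), (5, 2), (5, 3), (6, 0), (6, 1), (6, 2), (6, 3), (7, 0), (7, 1), (7, 2), (7, 3)]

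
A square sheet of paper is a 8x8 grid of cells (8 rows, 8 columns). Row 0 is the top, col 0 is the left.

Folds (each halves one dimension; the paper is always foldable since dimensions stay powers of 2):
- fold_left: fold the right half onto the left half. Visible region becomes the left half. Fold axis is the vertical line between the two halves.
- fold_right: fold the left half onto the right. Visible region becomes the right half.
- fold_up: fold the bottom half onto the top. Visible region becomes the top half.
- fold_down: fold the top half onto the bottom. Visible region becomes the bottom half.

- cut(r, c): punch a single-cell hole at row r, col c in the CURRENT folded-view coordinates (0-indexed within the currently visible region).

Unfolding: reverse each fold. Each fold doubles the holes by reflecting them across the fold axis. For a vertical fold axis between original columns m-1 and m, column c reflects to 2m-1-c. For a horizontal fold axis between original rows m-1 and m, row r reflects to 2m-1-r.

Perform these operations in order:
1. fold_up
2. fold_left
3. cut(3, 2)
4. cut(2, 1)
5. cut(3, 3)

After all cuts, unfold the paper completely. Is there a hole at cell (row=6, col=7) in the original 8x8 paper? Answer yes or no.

Answer: no

Derivation:
Op 1 fold_up: fold axis h@4; visible region now rows[0,4) x cols[0,8) = 4x8
Op 2 fold_left: fold axis v@4; visible region now rows[0,4) x cols[0,4) = 4x4
Op 3 cut(3, 2): punch at orig (3,2); cuts so far [(3, 2)]; region rows[0,4) x cols[0,4) = 4x4
Op 4 cut(2, 1): punch at orig (2,1); cuts so far [(2, 1), (3, 2)]; region rows[0,4) x cols[0,4) = 4x4
Op 5 cut(3, 3): punch at orig (3,3); cuts so far [(2, 1), (3, 2), (3, 3)]; region rows[0,4) x cols[0,4) = 4x4
Unfold 1 (reflect across v@4): 6 holes -> [(2, 1), (2, 6), (3, 2), (3, 3), (3, 4), (3, 5)]
Unfold 2 (reflect across h@4): 12 holes -> [(2, 1), (2, 6), (3, 2), (3, 3), (3, 4), (3, 5), (4, 2), (4, 3), (4, 4), (4, 5), (5, 1), (5, 6)]
Holes: [(2, 1), (2, 6), (3, 2), (3, 3), (3, 4), (3, 5), (4, 2), (4, 3), (4, 4), (4, 5), (5, 1), (5, 6)]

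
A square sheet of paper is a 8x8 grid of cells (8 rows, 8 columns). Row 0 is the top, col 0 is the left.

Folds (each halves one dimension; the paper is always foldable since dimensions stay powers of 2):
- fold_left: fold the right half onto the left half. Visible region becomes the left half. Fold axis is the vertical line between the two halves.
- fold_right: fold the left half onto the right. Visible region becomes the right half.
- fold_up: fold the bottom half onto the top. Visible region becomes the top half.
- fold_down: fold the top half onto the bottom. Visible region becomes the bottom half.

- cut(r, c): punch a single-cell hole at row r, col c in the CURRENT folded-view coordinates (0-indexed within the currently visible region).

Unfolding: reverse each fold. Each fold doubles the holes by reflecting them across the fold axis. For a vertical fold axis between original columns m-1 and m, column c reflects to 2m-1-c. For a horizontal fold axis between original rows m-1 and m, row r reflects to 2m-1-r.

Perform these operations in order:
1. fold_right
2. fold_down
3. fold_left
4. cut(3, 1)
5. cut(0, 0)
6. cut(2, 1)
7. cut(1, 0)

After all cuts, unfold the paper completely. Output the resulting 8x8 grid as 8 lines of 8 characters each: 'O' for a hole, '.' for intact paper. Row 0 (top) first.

Answer: .OO..OO.
.OO..OO.
O..OO..O
O..OO..O
O..OO..O
O..OO..O
.OO..OO.
.OO..OO.

Derivation:
Op 1 fold_right: fold axis v@4; visible region now rows[0,8) x cols[4,8) = 8x4
Op 2 fold_down: fold axis h@4; visible region now rows[4,8) x cols[4,8) = 4x4
Op 3 fold_left: fold axis v@6; visible region now rows[4,8) x cols[4,6) = 4x2
Op 4 cut(3, 1): punch at orig (7,5); cuts so far [(7, 5)]; region rows[4,8) x cols[4,6) = 4x2
Op 5 cut(0, 0): punch at orig (4,4); cuts so far [(4, 4), (7, 5)]; region rows[4,8) x cols[4,6) = 4x2
Op 6 cut(2, 1): punch at orig (6,5); cuts so far [(4, 4), (6, 5), (7, 5)]; region rows[4,8) x cols[4,6) = 4x2
Op 7 cut(1, 0): punch at orig (5,4); cuts so far [(4, 4), (5, 4), (6, 5), (7, 5)]; region rows[4,8) x cols[4,6) = 4x2
Unfold 1 (reflect across v@6): 8 holes -> [(4, 4), (4, 7), (5, 4), (5, 7), (6, 5), (6, 6), (7, 5), (7, 6)]
Unfold 2 (reflect across h@4): 16 holes -> [(0, 5), (0, 6), (1, 5), (1, 6), (2, 4), (2, 7), (3, 4), (3, 7), (4, 4), (4, 7), (5, 4), (5, 7), (6, 5), (6, 6), (7, 5), (7, 6)]
Unfold 3 (reflect across v@4): 32 holes -> [(0, 1), (0, 2), (0, 5), (0, 6), (1, 1), (1, 2), (1, 5), (1, 6), (2, 0), (2, 3), (2, 4), (2, 7), (3, 0), (3, 3), (3, 4), (3, 7), (4, 0), (4, 3), (4, 4), (4, 7), (5, 0), (5, 3), (5, 4), (5, 7), (6, 1), (6, 2), (6, 5), (6, 6), (7, 1), (7, 2), (7, 5), (7, 6)]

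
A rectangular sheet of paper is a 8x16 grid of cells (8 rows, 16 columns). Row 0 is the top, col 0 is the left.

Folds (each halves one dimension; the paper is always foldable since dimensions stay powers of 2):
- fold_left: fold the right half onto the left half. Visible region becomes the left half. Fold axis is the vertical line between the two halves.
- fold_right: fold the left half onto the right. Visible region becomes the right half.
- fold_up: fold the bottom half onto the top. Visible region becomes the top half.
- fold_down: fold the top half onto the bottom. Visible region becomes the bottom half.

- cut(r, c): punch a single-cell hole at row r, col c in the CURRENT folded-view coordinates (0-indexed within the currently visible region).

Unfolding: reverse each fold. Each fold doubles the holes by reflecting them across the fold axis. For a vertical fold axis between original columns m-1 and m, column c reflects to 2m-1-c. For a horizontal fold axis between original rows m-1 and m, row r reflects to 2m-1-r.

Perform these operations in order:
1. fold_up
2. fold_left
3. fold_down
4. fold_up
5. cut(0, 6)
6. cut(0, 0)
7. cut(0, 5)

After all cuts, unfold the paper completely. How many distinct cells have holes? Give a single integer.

Answer: 48

Derivation:
Op 1 fold_up: fold axis h@4; visible region now rows[0,4) x cols[0,16) = 4x16
Op 2 fold_left: fold axis v@8; visible region now rows[0,4) x cols[0,8) = 4x8
Op 3 fold_down: fold axis h@2; visible region now rows[2,4) x cols[0,8) = 2x8
Op 4 fold_up: fold axis h@3; visible region now rows[2,3) x cols[0,8) = 1x8
Op 5 cut(0, 6): punch at orig (2,6); cuts so far [(2, 6)]; region rows[2,3) x cols[0,8) = 1x8
Op 6 cut(0, 0): punch at orig (2,0); cuts so far [(2, 0), (2, 6)]; region rows[2,3) x cols[0,8) = 1x8
Op 7 cut(0, 5): punch at orig (2,5); cuts so far [(2, 0), (2, 5), (2, 6)]; region rows[2,3) x cols[0,8) = 1x8
Unfold 1 (reflect across h@3): 6 holes -> [(2, 0), (2, 5), (2, 6), (3, 0), (3, 5), (3, 6)]
Unfold 2 (reflect across h@2): 12 holes -> [(0, 0), (0, 5), (0, 6), (1, 0), (1, 5), (1, 6), (2, 0), (2, 5), (2, 6), (3, 0), (3, 5), (3, 6)]
Unfold 3 (reflect across v@8): 24 holes -> [(0, 0), (0, 5), (0, 6), (0, 9), (0, 10), (0, 15), (1, 0), (1, 5), (1, 6), (1, 9), (1, 10), (1, 15), (2, 0), (2, 5), (2, 6), (2, 9), (2, 10), (2, 15), (3, 0), (3, 5), (3, 6), (3, 9), (3, 10), (3, 15)]
Unfold 4 (reflect across h@4): 48 holes -> [(0, 0), (0, 5), (0, 6), (0, 9), (0, 10), (0, 15), (1, 0), (1, 5), (1, 6), (1, 9), (1, 10), (1, 15), (2, 0), (2, 5), (2, 6), (2, 9), (2, 10), (2, 15), (3, 0), (3, 5), (3, 6), (3, 9), (3, 10), (3, 15), (4, 0), (4, 5), (4, 6), (4, 9), (4, 10), (4, 15), (5, 0), (5, 5), (5, 6), (5, 9), (5, 10), (5, 15), (6, 0), (6, 5), (6, 6), (6, 9), (6, 10), (6, 15), (7, 0), (7, 5), (7, 6), (7, 9), (7, 10), (7, 15)]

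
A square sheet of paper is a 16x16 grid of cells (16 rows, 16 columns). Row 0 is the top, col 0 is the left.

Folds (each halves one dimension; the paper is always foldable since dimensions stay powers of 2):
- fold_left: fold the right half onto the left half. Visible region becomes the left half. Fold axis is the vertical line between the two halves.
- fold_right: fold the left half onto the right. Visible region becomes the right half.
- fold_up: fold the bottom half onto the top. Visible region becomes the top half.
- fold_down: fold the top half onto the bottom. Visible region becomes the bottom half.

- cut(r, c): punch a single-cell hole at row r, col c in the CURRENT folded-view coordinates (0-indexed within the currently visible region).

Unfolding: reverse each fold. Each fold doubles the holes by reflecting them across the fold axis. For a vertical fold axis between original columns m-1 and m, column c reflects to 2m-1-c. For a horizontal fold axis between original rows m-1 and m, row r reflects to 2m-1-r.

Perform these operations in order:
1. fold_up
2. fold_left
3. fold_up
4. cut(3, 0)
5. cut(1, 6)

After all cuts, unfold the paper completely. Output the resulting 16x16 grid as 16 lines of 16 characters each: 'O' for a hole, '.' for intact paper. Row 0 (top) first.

Answer: ................
......O..O......
................
O..............O
O..............O
................
......O..O......
................
................
......O..O......
................
O..............O
O..............O
................
......O..O......
................

Derivation:
Op 1 fold_up: fold axis h@8; visible region now rows[0,8) x cols[0,16) = 8x16
Op 2 fold_left: fold axis v@8; visible region now rows[0,8) x cols[0,8) = 8x8
Op 3 fold_up: fold axis h@4; visible region now rows[0,4) x cols[0,8) = 4x8
Op 4 cut(3, 0): punch at orig (3,0); cuts so far [(3, 0)]; region rows[0,4) x cols[0,8) = 4x8
Op 5 cut(1, 6): punch at orig (1,6); cuts so far [(1, 6), (3, 0)]; region rows[0,4) x cols[0,8) = 4x8
Unfold 1 (reflect across h@4): 4 holes -> [(1, 6), (3, 0), (4, 0), (6, 6)]
Unfold 2 (reflect across v@8): 8 holes -> [(1, 6), (1, 9), (3, 0), (3, 15), (4, 0), (4, 15), (6, 6), (6, 9)]
Unfold 3 (reflect across h@8): 16 holes -> [(1, 6), (1, 9), (3, 0), (3, 15), (4, 0), (4, 15), (6, 6), (6, 9), (9, 6), (9, 9), (11, 0), (11, 15), (12, 0), (12, 15), (14, 6), (14, 9)]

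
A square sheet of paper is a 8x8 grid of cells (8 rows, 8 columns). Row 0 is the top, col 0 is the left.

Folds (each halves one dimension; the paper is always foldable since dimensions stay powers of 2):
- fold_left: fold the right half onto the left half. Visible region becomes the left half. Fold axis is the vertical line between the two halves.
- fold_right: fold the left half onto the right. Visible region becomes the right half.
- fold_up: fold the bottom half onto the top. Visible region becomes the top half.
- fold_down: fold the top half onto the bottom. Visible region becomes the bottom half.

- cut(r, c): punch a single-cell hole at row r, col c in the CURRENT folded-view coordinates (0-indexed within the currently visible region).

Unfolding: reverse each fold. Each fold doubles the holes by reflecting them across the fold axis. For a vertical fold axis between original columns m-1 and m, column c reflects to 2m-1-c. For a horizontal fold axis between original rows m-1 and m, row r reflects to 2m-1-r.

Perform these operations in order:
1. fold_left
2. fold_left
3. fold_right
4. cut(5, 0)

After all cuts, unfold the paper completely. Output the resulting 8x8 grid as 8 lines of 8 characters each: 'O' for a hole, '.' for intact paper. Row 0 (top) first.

Answer: ........
........
........
........
........
OOOOOOOO
........
........

Derivation:
Op 1 fold_left: fold axis v@4; visible region now rows[0,8) x cols[0,4) = 8x4
Op 2 fold_left: fold axis v@2; visible region now rows[0,8) x cols[0,2) = 8x2
Op 3 fold_right: fold axis v@1; visible region now rows[0,8) x cols[1,2) = 8x1
Op 4 cut(5, 0): punch at orig (5,1); cuts so far [(5, 1)]; region rows[0,8) x cols[1,2) = 8x1
Unfold 1 (reflect across v@1): 2 holes -> [(5, 0), (5, 1)]
Unfold 2 (reflect across v@2): 4 holes -> [(5, 0), (5, 1), (5, 2), (5, 3)]
Unfold 3 (reflect across v@4): 8 holes -> [(5, 0), (5, 1), (5, 2), (5, 3), (5, 4), (5, 5), (5, 6), (5, 7)]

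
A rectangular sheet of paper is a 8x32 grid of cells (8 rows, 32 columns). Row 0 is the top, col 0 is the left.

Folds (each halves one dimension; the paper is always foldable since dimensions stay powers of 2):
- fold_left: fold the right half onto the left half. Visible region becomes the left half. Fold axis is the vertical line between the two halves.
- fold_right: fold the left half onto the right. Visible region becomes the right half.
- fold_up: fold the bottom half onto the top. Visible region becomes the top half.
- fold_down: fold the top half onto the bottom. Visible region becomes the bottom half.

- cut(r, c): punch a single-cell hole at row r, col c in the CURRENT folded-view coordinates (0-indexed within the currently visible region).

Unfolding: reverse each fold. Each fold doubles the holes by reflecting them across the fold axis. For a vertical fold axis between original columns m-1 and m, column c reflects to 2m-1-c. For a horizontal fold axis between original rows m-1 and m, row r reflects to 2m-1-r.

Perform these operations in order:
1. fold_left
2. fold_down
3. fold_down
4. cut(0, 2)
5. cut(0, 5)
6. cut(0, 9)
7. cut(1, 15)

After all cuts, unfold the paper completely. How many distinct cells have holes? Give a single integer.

Answer: 32

Derivation:
Op 1 fold_left: fold axis v@16; visible region now rows[0,8) x cols[0,16) = 8x16
Op 2 fold_down: fold axis h@4; visible region now rows[4,8) x cols[0,16) = 4x16
Op 3 fold_down: fold axis h@6; visible region now rows[6,8) x cols[0,16) = 2x16
Op 4 cut(0, 2): punch at orig (6,2); cuts so far [(6, 2)]; region rows[6,8) x cols[0,16) = 2x16
Op 5 cut(0, 5): punch at orig (6,5); cuts so far [(6, 2), (6, 5)]; region rows[6,8) x cols[0,16) = 2x16
Op 6 cut(0, 9): punch at orig (6,9); cuts so far [(6, 2), (6, 5), (6, 9)]; region rows[6,8) x cols[0,16) = 2x16
Op 7 cut(1, 15): punch at orig (7,15); cuts so far [(6, 2), (6, 5), (6, 9), (7, 15)]; region rows[6,8) x cols[0,16) = 2x16
Unfold 1 (reflect across h@6): 8 holes -> [(4, 15), (5, 2), (5, 5), (5, 9), (6, 2), (6, 5), (6, 9), (7, 15)]
Unfold 2 (reflect across h@4): 16 holes -> [(0, 15), (1, 2), (1, 5), (1, 9), (2, 2), (2, 5), (2, 9), (3, 15), (4, 15), (5, 2), (5, 5), (5, 9), (6, 2), (6, 5), (6, 9), (7, 15)]
Unfold 3 (reflect across v@16): 32 holes -> [(0, 15), (0, 16), (1, 2), (1, 5), (1, 9), (1, 22), (1, 26), (1, 29), (2, 2), (2, 5), (2, 9), (2, 22), (2, 26), (2, 29), (3, 15), (3, 16), (4, 15), (4, 16), (5, 2), (5, 5), (5, 9), (5, 22), (5, 26), (5, 29), (6, 2), (6, 5), (6, 9), (6, 22), (6, 26), (6, 29), (7, 15), (7, 16)]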